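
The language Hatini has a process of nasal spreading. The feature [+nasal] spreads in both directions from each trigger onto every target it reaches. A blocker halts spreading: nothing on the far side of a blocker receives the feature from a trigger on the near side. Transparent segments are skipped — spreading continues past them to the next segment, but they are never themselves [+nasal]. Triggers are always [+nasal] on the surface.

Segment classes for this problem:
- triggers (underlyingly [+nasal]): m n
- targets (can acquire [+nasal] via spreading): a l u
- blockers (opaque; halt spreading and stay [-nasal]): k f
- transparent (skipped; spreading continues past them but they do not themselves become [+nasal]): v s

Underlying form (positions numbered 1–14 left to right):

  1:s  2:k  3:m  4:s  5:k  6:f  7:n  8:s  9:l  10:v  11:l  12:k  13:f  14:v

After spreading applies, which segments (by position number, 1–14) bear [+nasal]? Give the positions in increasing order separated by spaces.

From /m/ at 3 rightward: 4 /s/ transparent; 5 /k/ blocks.
From /m/ at 3 leftward: 2 /k/ blocks.
From /n/ at 7 rightward: 8 /s/ transparent; 9 /l/ → [+nasal]; 10 /v/ transparent; 11 /l/ → [+nasal]; 12 /k/ blocks.
From /n/ at 7 leftward: 6 /f/ blocks.

3 7 9 11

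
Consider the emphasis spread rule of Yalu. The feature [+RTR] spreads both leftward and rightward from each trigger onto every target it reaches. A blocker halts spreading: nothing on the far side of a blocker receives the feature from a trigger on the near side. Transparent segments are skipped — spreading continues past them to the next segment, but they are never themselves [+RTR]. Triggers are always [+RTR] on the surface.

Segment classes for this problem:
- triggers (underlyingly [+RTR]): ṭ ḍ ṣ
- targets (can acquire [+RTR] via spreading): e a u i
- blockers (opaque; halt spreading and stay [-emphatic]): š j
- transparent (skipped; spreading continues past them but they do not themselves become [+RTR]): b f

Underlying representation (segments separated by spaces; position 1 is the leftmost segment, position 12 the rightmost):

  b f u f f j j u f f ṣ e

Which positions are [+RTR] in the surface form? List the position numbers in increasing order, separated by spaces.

From /ṣ/ at 11 rightward: 12 /e/ → [+RTR]; word edge.
From /ṣ/ at 11 leftward: 10 /f/ transparent; 9 /f/ transparent; 8 /u/ → [+RTR]; 7 /j/ blocks.
Target with no active source: position 3 stays [-emphatic].

8 11 12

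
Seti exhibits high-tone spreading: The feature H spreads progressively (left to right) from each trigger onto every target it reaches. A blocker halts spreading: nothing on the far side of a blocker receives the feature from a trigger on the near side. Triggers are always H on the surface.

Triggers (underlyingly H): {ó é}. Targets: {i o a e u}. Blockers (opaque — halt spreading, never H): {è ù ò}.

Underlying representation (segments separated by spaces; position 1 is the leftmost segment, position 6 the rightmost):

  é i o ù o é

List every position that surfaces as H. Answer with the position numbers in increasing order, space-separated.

1 2 3 6

From /é/ at 1 rightward: 2 /i/ → H; 3 /o/ → H; 4 /ù/ blocks.
From /é/ at 6 rightward: word edge.
Target with no active source: position 5 stays [-high tone].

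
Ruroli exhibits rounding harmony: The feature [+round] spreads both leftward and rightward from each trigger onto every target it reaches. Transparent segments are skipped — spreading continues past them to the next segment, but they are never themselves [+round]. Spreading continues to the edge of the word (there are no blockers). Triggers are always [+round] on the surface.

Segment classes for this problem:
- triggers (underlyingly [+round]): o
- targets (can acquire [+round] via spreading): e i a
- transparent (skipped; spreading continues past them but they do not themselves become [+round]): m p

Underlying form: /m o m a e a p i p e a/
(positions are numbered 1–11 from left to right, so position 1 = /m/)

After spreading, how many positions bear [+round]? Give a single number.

7

From /o/ at 2 rightward: 3 /m/ transparent; 4 /a/ → [+round]; 5 /e/ → [+round]; 6 /a/ → [+round]; 7 /p/ transparent; 8 /i/ → [+round]; 9 /p/ transparent; 10 /e/ → [+round]; 11 /a/ → [+round]; word edge.
From /o/ at 2 leftward: 1 /m/ transparent; word edge.
[+round] positions on the surface: 2 4 5 6 8 10 11.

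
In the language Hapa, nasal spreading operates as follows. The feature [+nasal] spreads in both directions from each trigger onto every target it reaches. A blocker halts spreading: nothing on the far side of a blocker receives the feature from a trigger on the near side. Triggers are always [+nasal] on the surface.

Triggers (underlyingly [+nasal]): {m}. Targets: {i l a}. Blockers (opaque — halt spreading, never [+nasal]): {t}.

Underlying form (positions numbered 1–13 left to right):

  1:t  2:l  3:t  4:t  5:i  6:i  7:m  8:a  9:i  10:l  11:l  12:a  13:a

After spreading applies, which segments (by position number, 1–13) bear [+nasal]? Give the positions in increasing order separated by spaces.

From /m/ at 7 rightward: 8 /a/ → [+nasal]; 9 /i/ → [+nasal]; 10 /l/ → [+nasal]; 11 /l/ → [+nasal]; 12 /a/ → [+nasal]; 13 /a/ → [+nasal]; word edge.
From /m/ at 7 leftward: 6 /i/ → [+nasal]; 5 /i/ → [+nasal]; 4 /t/ blocks.
Target with no active source: position 2 stays [-nasal].

5 6 7 8 9 10 11 12 13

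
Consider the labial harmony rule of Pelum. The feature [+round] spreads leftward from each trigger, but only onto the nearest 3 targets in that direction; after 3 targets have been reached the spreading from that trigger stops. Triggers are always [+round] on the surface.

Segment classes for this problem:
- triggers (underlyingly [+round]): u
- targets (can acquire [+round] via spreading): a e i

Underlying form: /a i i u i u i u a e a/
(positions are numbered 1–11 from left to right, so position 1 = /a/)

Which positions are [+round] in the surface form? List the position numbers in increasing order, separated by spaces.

1 2 3 4 5 6 7 8

From /u/ at 4 leftward: 3 /i/ → [+round]; 2 /i/ → [+round]; 1 /a/ → [+round]; bound reached.
From /u/ at 6 leftward: 5 /i/ → [+round]; 4 /u/ is itself a trigger — this domain ends here.
From /u/ at 8 leftward: 7 /i/ → [+round]; 6 /u/ is itself a trigger — this domain ends here.
Targets with no active source: positions 9 10 11 stay [-round].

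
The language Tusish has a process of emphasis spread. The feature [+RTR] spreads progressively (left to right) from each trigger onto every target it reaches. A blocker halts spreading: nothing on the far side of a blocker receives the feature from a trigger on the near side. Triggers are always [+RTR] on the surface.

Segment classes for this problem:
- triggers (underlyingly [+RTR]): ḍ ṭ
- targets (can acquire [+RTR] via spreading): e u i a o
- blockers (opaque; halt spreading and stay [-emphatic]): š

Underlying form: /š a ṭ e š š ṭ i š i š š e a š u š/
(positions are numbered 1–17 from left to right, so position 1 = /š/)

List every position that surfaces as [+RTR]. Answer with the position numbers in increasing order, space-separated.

From /ṭ/ at 3 rightward: 4 /e/ → [+RTR]; 5 /š/ blocks.
From /ṭ/ at 7 rightward: 8 /i/ → [+RTR]; 9 /š/ blocks.
Targets with no active source: positions 2 10 13 14 16 stay [-emphatic].

3 4 7 8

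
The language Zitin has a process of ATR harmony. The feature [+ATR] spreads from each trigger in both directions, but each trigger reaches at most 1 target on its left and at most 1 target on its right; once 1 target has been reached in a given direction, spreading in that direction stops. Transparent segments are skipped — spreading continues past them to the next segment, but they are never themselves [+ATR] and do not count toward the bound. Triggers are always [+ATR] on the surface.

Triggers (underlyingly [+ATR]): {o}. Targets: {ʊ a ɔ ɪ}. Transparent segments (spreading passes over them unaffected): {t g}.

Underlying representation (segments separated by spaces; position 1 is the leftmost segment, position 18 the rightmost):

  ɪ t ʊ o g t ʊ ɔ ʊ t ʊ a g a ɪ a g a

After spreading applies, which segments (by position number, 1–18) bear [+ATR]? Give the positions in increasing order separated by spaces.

From /o/ at 4 rightward: 5 /g/ transparent; 6 /t/ transparent; 7 /ʊ/ → [+ATR]; bound reached.
From /o/ at 4 leftward: 3 /ʊ/ → [+ATR]; bound reached.
Targets with no active source: positions 1 8 9 11 12 14 15 16 18 stay [-ATR].

3 4 7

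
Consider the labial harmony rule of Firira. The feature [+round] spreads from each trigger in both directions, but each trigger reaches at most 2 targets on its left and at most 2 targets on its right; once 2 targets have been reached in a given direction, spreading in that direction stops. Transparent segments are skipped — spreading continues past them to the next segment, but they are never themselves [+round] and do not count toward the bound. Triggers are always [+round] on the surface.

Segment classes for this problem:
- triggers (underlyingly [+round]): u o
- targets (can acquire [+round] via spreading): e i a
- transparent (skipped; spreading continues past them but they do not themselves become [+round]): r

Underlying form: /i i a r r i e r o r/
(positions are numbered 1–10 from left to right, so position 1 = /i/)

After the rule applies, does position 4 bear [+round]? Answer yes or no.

From /o/ at 9 rightward: 10 /r/ transparent; word edge.
From /o/ at 9 leftward: 8 /r/ transparent; 7 /e/ → [+round]; 6 /i/ → [+round]; bound reached.
Targets with no active source: positions 1 2 3 stay [-round].
[+round] positions on the surface: 6 7 9.

no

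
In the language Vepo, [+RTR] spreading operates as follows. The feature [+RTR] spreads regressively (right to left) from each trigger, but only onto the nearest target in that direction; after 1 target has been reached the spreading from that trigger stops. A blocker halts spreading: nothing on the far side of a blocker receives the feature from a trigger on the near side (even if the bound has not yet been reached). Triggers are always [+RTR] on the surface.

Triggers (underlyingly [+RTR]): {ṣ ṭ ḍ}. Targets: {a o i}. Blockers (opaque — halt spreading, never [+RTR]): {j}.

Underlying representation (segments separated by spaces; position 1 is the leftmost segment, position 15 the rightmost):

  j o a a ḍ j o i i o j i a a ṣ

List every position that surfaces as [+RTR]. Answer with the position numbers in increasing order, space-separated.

From /ḍ/ at 5 leftward: 4 /a/ → [+RTR]; bound reached.
From /ṣ/ at 15 leftward: 14 /a/ → [+RTR]; bound reached.
Targets with no active source: positions 2 3 7 8 9 10 12 13 stay [-emphatic].

4 5 14 15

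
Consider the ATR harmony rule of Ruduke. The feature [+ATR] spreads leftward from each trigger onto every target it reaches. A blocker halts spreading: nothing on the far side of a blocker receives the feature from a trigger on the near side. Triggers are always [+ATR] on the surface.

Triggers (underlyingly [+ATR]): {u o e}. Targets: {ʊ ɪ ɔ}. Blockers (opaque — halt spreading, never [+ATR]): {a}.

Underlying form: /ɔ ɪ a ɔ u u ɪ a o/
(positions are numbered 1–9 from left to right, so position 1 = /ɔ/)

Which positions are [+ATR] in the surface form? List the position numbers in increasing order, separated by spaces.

4 5 6 9

From /u/ at 5 leftward: 4 /ɔ/ → [+ATR]; 3 /a/ blocks.
From /u/ at 6 leftward: 5 /u/ is itself a trigger — this domain ends here.
From /o/ at 9 leftward: 8 /a/ blocks.
Targets with no active source: positions 1 2 7 stay [-ATR].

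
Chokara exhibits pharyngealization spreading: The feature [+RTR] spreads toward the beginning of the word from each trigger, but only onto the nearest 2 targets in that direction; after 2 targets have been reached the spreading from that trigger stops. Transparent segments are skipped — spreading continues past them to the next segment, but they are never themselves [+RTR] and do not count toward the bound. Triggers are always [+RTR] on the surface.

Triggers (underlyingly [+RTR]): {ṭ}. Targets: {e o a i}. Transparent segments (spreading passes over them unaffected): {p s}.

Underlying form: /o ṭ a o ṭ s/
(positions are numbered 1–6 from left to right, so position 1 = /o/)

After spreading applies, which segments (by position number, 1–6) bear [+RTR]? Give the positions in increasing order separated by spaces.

From /ṭ/ at 2 leftward: 1 /o/ → [+RTR]; word edge.
From /ṭ/ at 5 leftward: 4 /o/ → [+RTR]; 3 /a/ → [+RTR]; bound reached.

1 2 3 4 5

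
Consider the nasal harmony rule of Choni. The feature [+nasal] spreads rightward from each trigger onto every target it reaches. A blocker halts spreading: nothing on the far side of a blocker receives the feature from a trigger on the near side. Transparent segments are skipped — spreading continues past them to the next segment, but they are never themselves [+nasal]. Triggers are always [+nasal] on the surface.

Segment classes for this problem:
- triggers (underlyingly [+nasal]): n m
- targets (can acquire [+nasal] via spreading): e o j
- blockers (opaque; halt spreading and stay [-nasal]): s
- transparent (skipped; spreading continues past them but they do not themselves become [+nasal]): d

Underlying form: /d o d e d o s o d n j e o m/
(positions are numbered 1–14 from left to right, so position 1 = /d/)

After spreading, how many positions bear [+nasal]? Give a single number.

5

From /n/ at 10 rightward: 11 /j/ → [+nasal]; 12 /e/ → [+nasal]; 13 /o/ → [+nasal]; 14 /m/ is itself a trigger — this domain ends here.
From /m/ at 14 rightward: word edge.
Targets with no active source: positions 2 4 6 8 stay [-nasal].
[+nasal] positions on the surface: 10 11 12 13 14.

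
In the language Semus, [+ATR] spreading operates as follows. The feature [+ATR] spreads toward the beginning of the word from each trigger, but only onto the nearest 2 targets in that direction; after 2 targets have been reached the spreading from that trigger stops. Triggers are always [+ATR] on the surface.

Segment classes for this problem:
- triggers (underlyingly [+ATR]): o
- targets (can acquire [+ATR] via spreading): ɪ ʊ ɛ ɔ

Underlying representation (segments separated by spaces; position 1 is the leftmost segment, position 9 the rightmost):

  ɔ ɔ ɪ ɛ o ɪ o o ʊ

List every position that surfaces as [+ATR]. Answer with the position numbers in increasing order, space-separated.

3 4 5 6 7 8

From /o/ at 5 leftward: 4 /ɛ/ → [+ATR]; 3 /ɪ/ → [+ATR]; bound reached.
From /o/ at 7 leftward: 6 /ɪ/ → [+ATR]; 5 /o/ is itself a trigger — this domain ends here.
From /o/ at 8 leftward: 7 /o/ is itself a trigger — this domain ends here.
Targets with no active source: positions 1 2 9 stay [-ATR].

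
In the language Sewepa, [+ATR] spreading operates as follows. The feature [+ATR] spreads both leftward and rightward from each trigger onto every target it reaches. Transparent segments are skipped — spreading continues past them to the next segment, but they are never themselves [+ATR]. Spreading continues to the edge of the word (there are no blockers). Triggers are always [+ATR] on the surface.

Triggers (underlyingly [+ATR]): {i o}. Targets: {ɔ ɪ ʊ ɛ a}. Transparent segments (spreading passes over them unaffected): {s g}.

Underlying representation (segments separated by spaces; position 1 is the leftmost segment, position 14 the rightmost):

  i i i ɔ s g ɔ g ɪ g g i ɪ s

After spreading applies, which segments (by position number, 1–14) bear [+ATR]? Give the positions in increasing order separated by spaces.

1 2 3 4 7 9 12 13

From /i/ at 1 rightward: 2 /i/ is itself a trigger — this domain ends here.
From /i/ at 1 leftward: word edge.
From /i/ at 2 rightward: 3 /i/ is itself a trigger — this domain ends here.
From /i/ at 2 leftward: 1 /i/ is itself a trigger — this domain ends here.
From /i/ at 3 rightward: 4 /ɔ/ → [+ATR]; 5 /s/ transparent; 6 /g/ transparent; 7 /ɔ/ → [+ATR]; 8 /g/ transparent; 9 /ɪ/ → [+ATR]; 10 /g/ transparent; 11 /g/ transparent; 12 /i/ is itself a trigger — this domain ends here.
From /i/ at 3 leftward: 2 /i/ is itself a trigger — this domain ends here.
From /i/ at 12 rightward: 13 /ɪ/ → [+ATR]; 14 /s/ transparent; word edge.
From /i/ at 12 leftward: 11 /g/ transparent; 10 /g/ transparent; 9 /ɪ/ → [+ATR]; 8 /g/ transparent; 7 /ɔ/ → [+ATR]; 6 /g/ transparent; 5 /s/ transparent; 4 /ɔ/ → [+ATR]; 3 /i/ is itself a trigger — this domain ends here.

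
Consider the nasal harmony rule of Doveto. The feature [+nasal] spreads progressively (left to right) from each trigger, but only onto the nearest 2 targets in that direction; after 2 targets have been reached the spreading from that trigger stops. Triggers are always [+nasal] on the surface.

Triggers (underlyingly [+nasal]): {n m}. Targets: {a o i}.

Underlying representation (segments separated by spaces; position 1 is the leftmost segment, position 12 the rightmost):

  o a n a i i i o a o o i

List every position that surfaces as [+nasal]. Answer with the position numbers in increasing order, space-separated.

3 4 5

From /n/ at 3 rightward: 4 /a/ → [+nasal]; 5 /i/ → [+nasal]; bound reached.
Targets with no active source: positions 1 2 6 7 8 9 10 11 12 stay [-nasal].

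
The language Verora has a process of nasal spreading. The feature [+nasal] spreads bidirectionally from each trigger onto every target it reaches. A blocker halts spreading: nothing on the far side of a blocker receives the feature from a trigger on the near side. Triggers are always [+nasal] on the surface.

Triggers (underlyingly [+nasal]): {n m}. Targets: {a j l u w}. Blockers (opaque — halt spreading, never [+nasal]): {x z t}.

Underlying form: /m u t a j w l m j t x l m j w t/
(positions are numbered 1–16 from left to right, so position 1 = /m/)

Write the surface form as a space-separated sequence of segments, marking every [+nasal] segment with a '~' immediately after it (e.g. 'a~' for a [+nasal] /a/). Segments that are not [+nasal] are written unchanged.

m~ u~ t a~ j~ w~ l~ m~ j~ t x l~ m~ j~ w~ t

From /m/ at 1 rightward: 2 /u/ → [+nasal]; 3 /t/ blocks.
From /m/ at 1 leftward: word edge.
From /m/ at 8 rightward: 9 /j/ → [+nasal]; 10 /t/ blocks.
From /m/ at 8 leftward: 7 /l/ → [+nasal]; 6 /w/ → [+nasal]; 5 /j/ → [+nasal]; 4 /a/ → [+nasal]; 3 /t/ blocks.
From /m/ at 13 rightward: 14 /j/ → [+nasal]; 15 /w/ → [+nasal]; 16 /t/ blocks.
From /m/ at 13 leftward: 12 /l/ → [+nasal]; 11 /x/ blocks.
[+nasal] positions on the surface: 1 2 4 5 6 7 8 9 12 13 14 15.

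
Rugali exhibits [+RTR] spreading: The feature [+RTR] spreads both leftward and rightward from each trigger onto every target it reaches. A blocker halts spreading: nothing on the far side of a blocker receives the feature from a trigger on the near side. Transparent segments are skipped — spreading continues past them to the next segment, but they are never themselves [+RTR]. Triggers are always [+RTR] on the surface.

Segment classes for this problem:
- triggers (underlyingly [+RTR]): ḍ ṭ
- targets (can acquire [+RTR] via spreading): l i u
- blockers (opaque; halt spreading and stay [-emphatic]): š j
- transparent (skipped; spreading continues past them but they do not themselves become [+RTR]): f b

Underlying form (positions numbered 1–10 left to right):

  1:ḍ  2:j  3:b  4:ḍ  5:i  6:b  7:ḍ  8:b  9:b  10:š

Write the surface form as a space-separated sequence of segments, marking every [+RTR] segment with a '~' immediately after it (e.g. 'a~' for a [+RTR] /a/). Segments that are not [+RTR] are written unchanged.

From /ḍ/ at 1 rightward: 2 /j/ blocks.
From /ḍ/ at 1 leftward: word edge.
From /ḍ/ at 4 rightward: 5 /i/ → [+RTR]; 6 /b/ transparent; 7 /ḍ/ is itself a trigger — this domain ends here.
From /ḍ/ at 4 leftward: 3 /b/ transparent; 2 /j/ blocks.
From /ḍ/ at 7 rightward: 8 /b/ transparent; 9 /b/ transparent; 10 /š/ blocks.
From /ḍ/ at 7 leftward: 6 /b/ transparent; 5 /i/ → [+RTR]; 4 /ḍ/ is itself a trigger — this domain ends here.
[+RTR] positions on the surface: 1 4 5 7.

ḍ~ j b ḍ~ i~ b ḍ~ b b š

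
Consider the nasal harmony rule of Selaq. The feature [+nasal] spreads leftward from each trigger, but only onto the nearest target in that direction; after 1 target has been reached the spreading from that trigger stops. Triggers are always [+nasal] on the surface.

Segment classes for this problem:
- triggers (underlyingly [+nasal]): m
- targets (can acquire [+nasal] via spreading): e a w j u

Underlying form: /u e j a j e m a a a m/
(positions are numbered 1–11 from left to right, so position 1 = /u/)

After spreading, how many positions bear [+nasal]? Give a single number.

4

From /m/ at 7 leftward: 6 /e/ → [+nasal]; bound reached.
From /m/ at 11 leftward: 10 /a/ → [+nasal]; bound reached.
Targets with no active source: positions 1 2 3 4 5 8 9 stay [-nasal].
[+nasal] positions on the surface: 6 7 10 11.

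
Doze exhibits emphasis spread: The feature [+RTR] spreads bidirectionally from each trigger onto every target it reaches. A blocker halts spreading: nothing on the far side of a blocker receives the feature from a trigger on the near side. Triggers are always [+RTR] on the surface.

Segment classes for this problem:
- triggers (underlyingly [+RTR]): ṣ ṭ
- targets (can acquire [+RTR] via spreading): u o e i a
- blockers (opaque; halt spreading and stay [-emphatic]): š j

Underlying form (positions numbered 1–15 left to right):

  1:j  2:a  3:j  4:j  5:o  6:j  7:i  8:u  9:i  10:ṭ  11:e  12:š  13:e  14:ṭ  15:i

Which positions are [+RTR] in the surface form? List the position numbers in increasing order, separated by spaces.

From /ṭ/ at 10 rightward: 11 /e/ → [+RTR]; 12 /š/ blocks.
From /ṭ/ at 10 leftward: 9 /i/ → [+RTR]; 8 /u/ → [+RTR]; 7 /i/ → [+RTR]; 6 /j/ blocks.
From /ṭ/ at 14 rightward: 15 /i/ → [+RTR]; word edge.
From /ṭ/ at 14 leftward: 13 /e/ → [+RTR]; 12 /š/ blocks.
Targets with no active source: positions 2 5 stay [-emphatic].

7 8 9 10 11 13 14 15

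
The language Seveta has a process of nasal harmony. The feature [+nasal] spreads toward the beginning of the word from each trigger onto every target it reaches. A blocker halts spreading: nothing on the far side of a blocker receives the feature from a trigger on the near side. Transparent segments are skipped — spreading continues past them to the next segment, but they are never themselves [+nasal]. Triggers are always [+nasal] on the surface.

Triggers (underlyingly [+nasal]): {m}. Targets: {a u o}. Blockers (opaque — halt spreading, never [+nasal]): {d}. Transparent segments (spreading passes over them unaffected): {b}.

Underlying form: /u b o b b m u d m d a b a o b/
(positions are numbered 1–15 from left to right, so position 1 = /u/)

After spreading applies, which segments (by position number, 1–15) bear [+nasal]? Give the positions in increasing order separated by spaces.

1 3 6 9

From /m/ at 6 leftward: 5 /b/ transparent; 4 /b/ transparent; 3 /o/ → [+nasal]; 2 /b/ transparent; 1 /u/ → [+nasal]; word edge.
From /m/ at 9 leftward: 8 /d/ blocks.
Targets with no active source: positions 7 11 13 14 stay [-nasal].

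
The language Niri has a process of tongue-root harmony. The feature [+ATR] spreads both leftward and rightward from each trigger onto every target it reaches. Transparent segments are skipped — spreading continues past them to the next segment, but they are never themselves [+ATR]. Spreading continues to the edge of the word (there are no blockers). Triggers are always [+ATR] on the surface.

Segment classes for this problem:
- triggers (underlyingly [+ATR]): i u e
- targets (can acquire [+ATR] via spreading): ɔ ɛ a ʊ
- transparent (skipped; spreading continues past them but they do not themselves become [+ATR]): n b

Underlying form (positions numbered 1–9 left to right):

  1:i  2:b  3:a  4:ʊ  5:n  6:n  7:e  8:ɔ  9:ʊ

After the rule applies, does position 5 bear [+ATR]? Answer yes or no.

no

From /i/ at 1 rightward: 2 /b/ transparent; 3 /a/ → [+ATR]; 4 /ʊ/ → [+ATR]; 5 /n/ transparent; 6 /n/ transparent; 7 /e/ is itself a trigger — this domain ends here.
From /i/ at 1 leftward: word edge.
From /e/ at 7 rightward: 8 /ɔ/ → [+ATR]; 9 /ʊ/ → [+ATR]; word edge.
From /e/ at 7 leftward: 6 /n/ transparent; 5 /n/ transparent; 4 /ʊ/ → [+ATR]; 3 /a/ → [+ATR]; 2 /b/ transparent; 1 /i/ is itself a trigger — this domain ends here.
[+ATR] positions on the surface: 1 3 4 7 8 9.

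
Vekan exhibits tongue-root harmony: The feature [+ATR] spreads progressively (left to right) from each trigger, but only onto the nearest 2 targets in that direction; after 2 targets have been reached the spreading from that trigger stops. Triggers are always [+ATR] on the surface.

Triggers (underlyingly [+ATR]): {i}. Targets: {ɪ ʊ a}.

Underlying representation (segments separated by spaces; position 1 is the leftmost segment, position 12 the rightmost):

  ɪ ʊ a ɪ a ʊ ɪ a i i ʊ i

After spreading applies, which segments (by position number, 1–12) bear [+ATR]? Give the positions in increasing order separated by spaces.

From /i/ at 9 rightward: 10 /i/ is itself a trigger — this domain ends here.
From /i/ at 10 rightward: 11 /ʊ/ → [+ATR]; 12 /i/ is itself a trigger — this domain ends here.
From /i/ at 12 rightward: word edge.
Targets with no active source: positions 1 2 3 4 5 6 7 8 stay [-ATR].

9 10 11 12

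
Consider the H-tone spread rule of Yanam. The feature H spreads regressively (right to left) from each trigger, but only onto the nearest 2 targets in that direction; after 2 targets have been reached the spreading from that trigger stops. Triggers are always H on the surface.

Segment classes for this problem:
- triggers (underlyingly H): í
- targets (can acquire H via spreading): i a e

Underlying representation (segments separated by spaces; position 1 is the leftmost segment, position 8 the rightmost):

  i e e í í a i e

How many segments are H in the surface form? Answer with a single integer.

From /í/ at 4 leftward: 3 /e/ → H; 2 /e/ → H; bound reached.
From /í/ at 5 leftward: 4 /í/ is itself a trigger — this domain ends here.
Targets with no active source: positions 1 6 7 8 stay [-high tone].
H positions on the surface: 2 3 4 5.

4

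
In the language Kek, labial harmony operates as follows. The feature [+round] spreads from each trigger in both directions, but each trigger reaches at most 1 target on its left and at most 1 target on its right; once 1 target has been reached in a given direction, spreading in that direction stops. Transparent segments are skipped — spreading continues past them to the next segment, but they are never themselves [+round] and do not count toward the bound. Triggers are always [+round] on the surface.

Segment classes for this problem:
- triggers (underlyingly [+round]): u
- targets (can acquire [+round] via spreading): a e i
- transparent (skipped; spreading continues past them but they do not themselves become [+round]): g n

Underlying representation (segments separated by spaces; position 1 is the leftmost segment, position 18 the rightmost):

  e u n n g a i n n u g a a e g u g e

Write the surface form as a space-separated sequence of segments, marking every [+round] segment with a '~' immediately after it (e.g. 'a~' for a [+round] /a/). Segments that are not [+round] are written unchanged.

From /u/ at 2 rightward: 3 /n/ transparent; 4 /n/ transparent; 5 /g/ transparent; 6 /a/ → [+round]; bound reached.
From /u/ at 2 leftward: 1 /e/ → [+round]; bound reached.
From /u/ at 10 rightward: 11 /g/ transparent; 12 /a/ → [+round]; bound reached.
From /u/ at 10 leftward: 9 /n/ transparent; 8 /n/ transparent; 7 /i/ → [+round]; bound reached.
From /u/ at 16 rightward: 17 /g/ transparent; 18 /e/ → [+round]; bound reached.
From /u/ at 16 leftward: 15 /g/ transparent; 14 /e/ → [+round]; bound reached.
Target with no active source: position 13 stays [-round].
[+round] positions on the surface: 1 2 6 7 10 12 14 16 18.

e~ u~ n n g a~ i~ n n u~ g a~ a e~ g u~ g e~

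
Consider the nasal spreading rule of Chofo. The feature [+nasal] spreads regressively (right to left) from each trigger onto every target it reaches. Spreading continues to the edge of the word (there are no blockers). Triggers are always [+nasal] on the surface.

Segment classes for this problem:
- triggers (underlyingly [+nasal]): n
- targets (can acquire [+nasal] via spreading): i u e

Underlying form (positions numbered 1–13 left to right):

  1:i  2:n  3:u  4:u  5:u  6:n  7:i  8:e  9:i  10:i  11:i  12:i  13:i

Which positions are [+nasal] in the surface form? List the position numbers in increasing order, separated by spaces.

From /n/ at 2 leftward: 1 /i/ → [+nasal]; word edge.
From /n/ at 6 leftward: 5 /u/ → [+nasal]; 4 /u/ → [+nasal]; 3 /u/ → [+nasal]; 2 /n/ is itself a trigger — this domain ends here.
Targets with no active source: positions 7 8 9 10 11 12 13 stay [-nasal].

1 2 3 4 5 6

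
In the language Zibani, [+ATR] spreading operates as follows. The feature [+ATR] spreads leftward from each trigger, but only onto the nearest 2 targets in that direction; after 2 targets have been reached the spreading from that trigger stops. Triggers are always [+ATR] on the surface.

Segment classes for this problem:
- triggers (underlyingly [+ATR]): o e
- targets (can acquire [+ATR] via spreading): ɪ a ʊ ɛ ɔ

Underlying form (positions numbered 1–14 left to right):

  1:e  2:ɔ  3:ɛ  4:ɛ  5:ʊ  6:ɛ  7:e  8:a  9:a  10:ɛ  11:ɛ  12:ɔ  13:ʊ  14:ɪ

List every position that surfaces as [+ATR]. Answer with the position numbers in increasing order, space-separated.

1 5 6 7

From /e/ at 1 leftward: word edge.
From /e/ at 7 leftward: 6 /ɛ/ → [+ATR]; 5 /ʊ/ → [+ATR]; bound reached.
Targets with no active source: positions 2 3 4 8 9 10 11 12 13 14 stay [-ATR].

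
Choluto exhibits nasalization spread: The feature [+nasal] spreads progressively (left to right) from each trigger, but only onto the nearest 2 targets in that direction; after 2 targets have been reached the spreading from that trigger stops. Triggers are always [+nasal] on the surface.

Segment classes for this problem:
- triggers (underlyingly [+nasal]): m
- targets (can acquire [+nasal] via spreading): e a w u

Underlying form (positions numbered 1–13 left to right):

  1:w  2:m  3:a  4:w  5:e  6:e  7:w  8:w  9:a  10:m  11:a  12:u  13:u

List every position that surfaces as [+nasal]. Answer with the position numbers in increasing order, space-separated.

2 3 4 10 11 12

From /m/ at 2 rightward: 3 /a/ → [+nasal]; 4 /w/ → [+nasal]; bound reached.
From /m/ at 10 rightward: 11 /a/ → [+nasal]; 12 /u/ → [+nasal]; bound reached.
Targets with no active source: positions 1 5 6 7 8 9 13 stay [-nasal].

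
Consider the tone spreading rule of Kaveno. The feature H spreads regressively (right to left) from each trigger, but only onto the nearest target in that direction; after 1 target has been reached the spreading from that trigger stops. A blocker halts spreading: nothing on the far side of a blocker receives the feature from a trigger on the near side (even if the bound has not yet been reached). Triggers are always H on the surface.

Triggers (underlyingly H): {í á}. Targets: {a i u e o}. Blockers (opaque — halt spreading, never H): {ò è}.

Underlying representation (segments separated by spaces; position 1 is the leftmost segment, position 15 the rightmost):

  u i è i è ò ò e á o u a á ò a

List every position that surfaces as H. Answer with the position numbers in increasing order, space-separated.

From /á/ at 9 leftward: 8 /e/ → H; bound reached.
From /á/ at 13 leftward: 12 /a/ → H; bound reached.
Targets with no active source: positions 1 2 4 10 11 15 stay [-high tone].

8 9 12 13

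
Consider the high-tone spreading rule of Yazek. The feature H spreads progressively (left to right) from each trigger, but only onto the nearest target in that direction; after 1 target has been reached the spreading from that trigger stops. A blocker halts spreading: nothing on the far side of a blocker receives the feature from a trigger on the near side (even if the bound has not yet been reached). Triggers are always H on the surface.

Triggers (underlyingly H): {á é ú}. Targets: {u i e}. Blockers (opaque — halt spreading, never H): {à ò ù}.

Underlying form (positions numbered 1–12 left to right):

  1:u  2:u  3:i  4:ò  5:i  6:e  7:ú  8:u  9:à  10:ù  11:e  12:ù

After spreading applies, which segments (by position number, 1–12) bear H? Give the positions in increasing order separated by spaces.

From /ú/ at 7 rightward: 8 /u/ → H; bound reached.
Targets with no active source: positions 1 2 3 5 6 11 stay [-high tone].

7 8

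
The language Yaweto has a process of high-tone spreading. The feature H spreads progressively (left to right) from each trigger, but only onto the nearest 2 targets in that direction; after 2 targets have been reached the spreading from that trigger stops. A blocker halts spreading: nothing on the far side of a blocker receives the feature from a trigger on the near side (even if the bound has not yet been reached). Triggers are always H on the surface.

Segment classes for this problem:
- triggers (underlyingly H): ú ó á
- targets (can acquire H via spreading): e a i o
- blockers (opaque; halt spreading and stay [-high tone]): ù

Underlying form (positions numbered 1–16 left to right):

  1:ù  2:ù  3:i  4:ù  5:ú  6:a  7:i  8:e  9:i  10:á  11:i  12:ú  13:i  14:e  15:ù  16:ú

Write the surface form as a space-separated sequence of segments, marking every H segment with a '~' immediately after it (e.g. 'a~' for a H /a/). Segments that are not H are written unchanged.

ù ù i ù ú~ a~ i~ e i á~ i~ ú~ i~ e~ ù ú~

From /ú/ at 5 rightward: 6 /a/ → H; 7 /i/ → H; bound reached.
From /á/ at 10 rightward: 11 /i/ → H; 12 /ú/ is itself a trigger — this domain ends here.
From /ú/ at 12 rightward: 13 /i/ → H; 14 /e/ → H; bound reached.
From /ú/ at 16 rightward: word edge.
Targets with no active source: positions 3 8 9 stay [-high tone].
H positions on the surface: 5 6 7 10 11 12 13 14 16.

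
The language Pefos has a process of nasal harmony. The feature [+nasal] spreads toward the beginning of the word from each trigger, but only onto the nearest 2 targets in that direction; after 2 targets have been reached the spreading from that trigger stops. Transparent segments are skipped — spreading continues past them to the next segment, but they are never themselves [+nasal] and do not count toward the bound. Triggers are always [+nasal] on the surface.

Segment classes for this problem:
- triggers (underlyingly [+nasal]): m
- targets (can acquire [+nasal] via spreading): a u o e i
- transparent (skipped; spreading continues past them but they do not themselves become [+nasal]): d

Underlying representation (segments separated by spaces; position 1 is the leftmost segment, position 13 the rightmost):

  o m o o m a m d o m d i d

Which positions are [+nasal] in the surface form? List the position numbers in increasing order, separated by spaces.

1 2 3 4 5 6 7 9 10

From /m/ at 2 leftward: 1 /o/ → [+nasal]; word edge.
From /m/ at 5 leftward: 4 /o/ → [+nasal]; 3 /o/ → [+nasal]; bound reached.
From /m/ at 7 leftward: 6 /a/ → [+nasal]; 5 /m/ is itself a trigger — this domain ends here.
From /m/ at 10 leftward: 9 /o/ → [+nasal]; 8 /d/ transparent; 7 /m/ is itself a trigger — this domain ends here.
Target with no active source: position 12 stays [-nasal].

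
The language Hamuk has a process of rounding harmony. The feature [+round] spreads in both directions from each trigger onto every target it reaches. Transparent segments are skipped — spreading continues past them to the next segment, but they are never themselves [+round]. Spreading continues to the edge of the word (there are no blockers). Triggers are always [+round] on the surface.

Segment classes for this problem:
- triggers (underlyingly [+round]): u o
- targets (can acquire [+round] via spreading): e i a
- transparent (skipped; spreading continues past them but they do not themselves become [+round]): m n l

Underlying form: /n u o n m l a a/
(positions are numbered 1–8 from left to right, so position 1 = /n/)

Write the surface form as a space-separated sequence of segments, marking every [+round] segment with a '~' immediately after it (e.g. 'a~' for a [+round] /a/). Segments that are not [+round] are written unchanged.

From /u/ at 2 rightward: 3 /o/ is itself a trigger — this domain ends here.
From /u/ at 2 leftward: 1 /n/ transparent; word edge.
From /o/ at 3 rightward: 4 /n/ transparent; 5 /m/ transparent; 6 /l/ transparent; 7 /a/ → [+round]; 8 /a/ → [+round]; word edge.
From /o/ at 3 leftward: 2 /u/ is itself a trigger — this domain ends here.
[+round] positions on the surface: 2 3 7 8.

n u~ o~ n m l a~ a~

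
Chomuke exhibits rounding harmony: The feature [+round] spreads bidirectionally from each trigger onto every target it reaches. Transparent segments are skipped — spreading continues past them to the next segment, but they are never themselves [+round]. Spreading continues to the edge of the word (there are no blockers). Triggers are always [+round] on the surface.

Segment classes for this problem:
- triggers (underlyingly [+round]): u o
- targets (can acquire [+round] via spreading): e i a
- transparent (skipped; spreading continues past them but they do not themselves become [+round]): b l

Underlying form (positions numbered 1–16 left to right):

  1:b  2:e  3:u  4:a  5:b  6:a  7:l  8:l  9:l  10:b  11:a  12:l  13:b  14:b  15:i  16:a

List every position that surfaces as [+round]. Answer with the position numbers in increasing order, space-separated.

2 3 4 6 11 15 16

From /u/ at 3 rightward: 4 /a/ → [+round]; 5 /b/ transparent; 6 /a/ → [+round]; 7 /l/ transparent; 8 /l/ transparent; 9 /l/ transparent; 10 /b/ transparent; 11 /a/ → [+round]; 12 /l/ transparent; 13 /b/ transparent; 14 /b/ transparent; 15 /i/ → [+round]; 16 /a/ → [+round]; word edge.
From /u/ at 3 leftward: 2 /e/ → [+round]; 1 /b/ transparent; word edge.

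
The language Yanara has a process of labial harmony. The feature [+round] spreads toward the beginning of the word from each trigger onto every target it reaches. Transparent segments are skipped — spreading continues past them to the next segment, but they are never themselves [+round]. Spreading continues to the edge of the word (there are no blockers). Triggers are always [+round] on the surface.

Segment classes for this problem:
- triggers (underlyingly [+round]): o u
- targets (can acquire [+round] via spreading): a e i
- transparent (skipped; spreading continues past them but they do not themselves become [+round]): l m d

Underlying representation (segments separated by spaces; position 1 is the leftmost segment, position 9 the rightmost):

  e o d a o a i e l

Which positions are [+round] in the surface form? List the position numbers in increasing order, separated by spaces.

From /o/ at 2 leftward: 1 /e/ → [+round]; word edge.
From /o/ at 5 leftward: 4 /a/ → [+round]; 3 /d/ transparent; 2 /o/ is itself a trigger — this domain ends here.
Targets with no active source: positions 6 7 8 stay [-round].

1 2 4 5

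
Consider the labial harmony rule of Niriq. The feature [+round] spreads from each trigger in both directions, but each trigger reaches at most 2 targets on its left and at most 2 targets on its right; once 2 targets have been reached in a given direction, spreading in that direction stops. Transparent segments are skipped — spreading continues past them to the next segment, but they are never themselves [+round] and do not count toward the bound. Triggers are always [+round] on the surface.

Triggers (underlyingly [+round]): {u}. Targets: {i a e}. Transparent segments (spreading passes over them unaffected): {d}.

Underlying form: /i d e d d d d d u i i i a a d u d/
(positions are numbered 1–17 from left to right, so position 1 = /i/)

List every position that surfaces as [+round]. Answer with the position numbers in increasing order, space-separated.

1 3 9 10 11 13 14 16

From /u/ at 9 rightward: 10 /i/ → [+round]; 11 /i/ → [+round]; bound reached.
From /u/ at 9 leftward: 8 /d/ transparent; 7 /d/ transparent; 6 /d/ transparent; 5 /d/ transparent; 4 /d/ transparent; 3 /e/ → [+round]; 2 /d/ transparent; 1 /i/ → [+round]; bound reached.
From /u/ at 16 rightward: 17 /d/ transparent; word edge.
From /u/ at 16 leftward: 15 /d/ transparent; 14 /a/ → [+round]; 13 /a/ → [+round]; bound reached.
Target with no active source: position 12 stays [-round].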